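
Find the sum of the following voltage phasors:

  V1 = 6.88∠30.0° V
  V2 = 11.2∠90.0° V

Step 1 — Convert each phasor to rectangular form:
  V1 = 6.88·(cos(30.0°) + j·sin(30.0°)) = 5.958 + j3.44 V
  V2 = 11.2·(cos(90.0°) + j·sin(90.0°)) = 0 + j11.2 V
Step 2 — Sum components: V_total = 5.958 + j14.64 V.
Step 3 — Convert to polar: |V_total| = 15.81 V, ∠V_total = 67.9°.

V_total = 15.81∠67.9° V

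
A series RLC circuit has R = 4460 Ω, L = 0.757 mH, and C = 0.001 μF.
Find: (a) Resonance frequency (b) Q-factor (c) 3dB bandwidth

Step 1 — Resonance: ω₀ = 1/√(LC) = 1/√(0.000757·1e-09) = 1.149e+06 rad/s.
Step 2 — f₀ = ω₀/(2π) = 1.829e+05 Hz.
Step 3 — Series Q: Q = ω₀L/R = 1.149e+06·0.000757/4460 = 0.1951.
Step 4 — Bandwidth: Δω = ω₀/Q = 5.892e+06 rad/s; BW = Δω/(2π) = 9.377e+05 Hz.

(a) f₀ = 1.829e+05 Hz  (b) Q = 0.1951  (c) BW = 9.377e+05 Hz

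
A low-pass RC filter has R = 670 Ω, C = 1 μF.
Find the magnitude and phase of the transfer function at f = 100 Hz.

Step 1 — Angular frequency: ω = 2π·100 = 628.3 rad/s.
Step 2 — Transfer function: H(jω) = 1/(1 + jωRC).
Step 3 — Denominator: 1 + jωRC = 1 + j·628.3·670·1e-06 = 1 + j0.421.
Step 4 — H = 0.8495 - j0.3576.
Step 5 — Magnitude: |H| = 0.9217 (-0.7 dB); phase: φ = -22.8°.

|H| = 0.9217 (-0.7 dB), φ = -22.8°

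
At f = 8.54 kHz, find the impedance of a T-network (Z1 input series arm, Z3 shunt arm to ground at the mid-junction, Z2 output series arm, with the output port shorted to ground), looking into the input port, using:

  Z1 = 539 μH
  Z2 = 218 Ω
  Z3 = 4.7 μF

Step 1 — Angular frequency: ω = 2π·f = 2π·8540 = 5.366e+04 rad/s.
Step 2 — Component impedances:
  Z1: Z = jωL = j·5.366e+04·0.000539 = 0 + j28.92 Ω
  Z2: Z = R = 218 Ω
  Z3: Z = 1/(jωC) = -j/(ω·C) = 0 - j3.965 Ω
Step 3 — With the output port shorted to ground, the output series arm Z2 runs from the junction to ground; the shunt arm Z3 also runs from the junction to ground. They appear in parallel: Z3 || Z2 = 0.0721 - j3.964 Ω.
Step 4 — Series with input arm Z1: Z_in = Z1 + (Z3 || Z2) = 0.0721 + j24.96 Ω = 24.96∠89.8° Ω.

Z = 0.0721 + j24.96 Ω = 24.96∠89.8° Ω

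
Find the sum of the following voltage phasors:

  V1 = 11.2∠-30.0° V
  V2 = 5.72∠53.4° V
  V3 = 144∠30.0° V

Step 1 — Convert each phasor to rectangular form:
  V1 = 11.2·(cos(-30.0°) + j·sin(-30.0°)) = 9.699 - j5.6 V
  V2 = 5.72·(cos(53.4°) + j·sin(53.4°)) = 3.41 + j4.592 V
  V3 = 144·(cos(30.0°) + j·sin(30.0°)) = 124.7 + j72 V
Step 2 — Sum components: V_total = 137.8 + j70.99 V.
Step 3 — Convert to polar: |V_total| = 155 V, ∠V_total = 27.3°.

V_total = 155∠27.3° V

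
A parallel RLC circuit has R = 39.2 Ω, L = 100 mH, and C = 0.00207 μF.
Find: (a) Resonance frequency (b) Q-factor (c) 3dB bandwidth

Step 1 — Resonance: ω₀ = 1/√(LC) = 1/√(0.1·2.07e-09) = 6.95e+04 rad/s.
Step 2 — f₀ = ω₀/(2π) = 1.106e+04 Hz.
Step 3 — Parallel Q: Q = R/(ω₀L) = 39.2/(6.95e+04·0.1) = 0.00564.
Step 4 — Bandwidth: Δω = ω₀/Q = 1.232e+07 rad/s; BW = Δω/(2π) = 1.961e+06 Hz.

(a) f₀ = 1.106e+04 Hz  (b) Q = 0.00564  (c) BW = 1.961e+06 Hz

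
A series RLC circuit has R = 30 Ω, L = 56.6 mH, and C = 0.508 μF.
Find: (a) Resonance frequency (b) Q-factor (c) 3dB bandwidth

Step 1 — Resonance: ω₀ = 1/√(LC) = 1/√(0.0566·5.08e-07) = 5897 rad/s.
Step 2 — f₀ = ω₀/(2π) = 938.6 Hz.
Step 3 — Series Q: Q = ω₀L/R = 5897·0.0566/30 = 11.13.
Step 4 — Bandwidth: Δω = ω₀/Q = 530 rad/s; BW = Δω/(2π) = 84.36 Hz.

(a) f₀ = 938.6 Hz  (b) Q = 11.13  (c) BW = 84.36 Hz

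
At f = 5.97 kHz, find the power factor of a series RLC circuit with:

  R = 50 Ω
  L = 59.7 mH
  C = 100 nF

Step 1 — Angular frequency: ω = 2π·f = 2π·5970 = 3.751e+04 rad/s.
Step 2 — Component impedances:
  R: Z = R = 50 Ω
  L: Z = jωL = j·3.751e+04·0.0597 = 0 + j2239 Ω
  C: Z = 1/(jωC) = -j/(ω·C) = 0 - j266.6 Ω
Step 3 — Series combination: Z_total = R + L + C = 50 + j1973 Ω = 1973∠88.5° Ω.
Step 4 — Power factor: PF = cos(φ) = Re(Z)/|Z| = 50/1973 = 0.02534.
Step 5 — Type: Im(Z) = 1973 ⇒ lagging (phase φ = 88.5°).

PF = 0.02534 (lagging, φ = 88.5°)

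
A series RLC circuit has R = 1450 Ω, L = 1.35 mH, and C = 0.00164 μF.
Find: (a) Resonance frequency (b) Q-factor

Step 1 — Resonance condition Im(Z)=0 gives ω₀ = 1/√(LC).
Step 2 — ω₀ = 1/√(0.00135·1.64e-09) = 6.721e+05 rad/s.
Step 3 — f₀ = ω₀/(2π) = 1.07e+05 Hz.
Step 4 — Series Q: Q = ω₀L/R = 6.721e+05·0.00135/1450 = 0.6257.

(a) f₀ = 1.07e+05 Hz  (b) Q = 0.6257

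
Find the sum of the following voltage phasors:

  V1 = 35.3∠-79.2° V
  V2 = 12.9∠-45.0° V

Step 1 — Convert each phasor to rectangular form:
  V1 = 35.3·(cos(-79.2°) + j·sin(-79.2°)) = 6.615 - j34.67 V
  V2 = 12.9·(cos(-45.0°) + j·sin(-45.0°)) = 9.122 - j9.122 V
Step 2 — Sum components: V_total = 15.74 - j43.8 V.
Step 3 — Convert to polar: |V_total| = 46.54 V, ∠V_total = -70.2°.

V_total = 46.54∠-70.2° V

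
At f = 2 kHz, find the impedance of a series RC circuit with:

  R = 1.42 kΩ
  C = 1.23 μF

Step 1 — Angular frequency: ω = 2π·f = 2π·2000 = 1.257e+04 rad/s.
Step 2 — Component impedances:
  R: Z = R = 1420 Ω
  C: Z = 1/(jωC) = -j/(ω·C) = 0 - j64.7 Ω
Step 3 — Series combination: Z_total = R + C = 1420 - j64.7 Ω = 1421∠-2.6° Ω.

Z = 1420 - j64.7 Ω = 1421∠-2.6° Ω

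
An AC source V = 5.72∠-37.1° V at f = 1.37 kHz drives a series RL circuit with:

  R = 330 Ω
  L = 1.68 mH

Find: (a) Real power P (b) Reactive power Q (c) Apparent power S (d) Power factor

Step 1 — Angular frequency: ω = 2π·f = 2π·1370 = 8608 rad/s.
Step 2 — Component impedances:
  R: Z = R = 330 Ω
  L: Z = jωL = j·8608·0.00168 = 0 + j14.46 Ω
Step 3 — Series combination: Z_total = R + L = 330 + j14.46 Ω = 330.3∠2.5° Ω.
Step 4 — Source phasor: V = 5.72∠-37.1° V = 4.562 - j3.45 V.
Step 5 — Current: I = V / Z = 0.01334 - j0.01104 A = 0.01732∠-39.6° A.
Step 6 — Complex power: S = V·I* = 0.09896 + j0.004337 VA.
Step 7 — Real power: P = Re(S) = 0.09896 W.
Step 8 — Reactive power: Q = Im(S) = 0.004337 VAR.
Step 9 — Apparent power: |S| = 0.09905 VA.
Step 10 — Power factor: PF = P/|S| = 0.999 (lagging).

(a) P = 0.09896 W  (b) Q = 0.004337 VAR  (c) S = 0.09905 VA  (d) PF = 0.999 (lagging)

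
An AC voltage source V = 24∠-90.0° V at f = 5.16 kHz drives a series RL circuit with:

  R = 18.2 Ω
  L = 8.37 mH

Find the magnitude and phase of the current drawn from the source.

Step 1 — Angular frequency: ω = 2π·f = 2π·5160 = 3.242e+04 rad/s.
Step 2 — Component impedances:
  R: Z = R = 18.2 Ω
  L: Z = jωL = j·3.242e+04·0.00837 = 0 + j271.4 Ω
Step 3 — Series combination: Z_total = R + L = 18.2 + j271.4 Ω = 272∠86.2° Ω.
Step 4 — Source phasor: V = 24∠-90.0° V = 0 - j24 V.
Step 5 — Ohm's law: I = V / Z_total = (0 - j24) / (18.2 + j271.4) = -0.08805 - j0.005905 A.
Step 6 — Convert to polar: |I| = 0.08824 A, ∠I = -176.2°.

I = 0.08824∠-176.2° A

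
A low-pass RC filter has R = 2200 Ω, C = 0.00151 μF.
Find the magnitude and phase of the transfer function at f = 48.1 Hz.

Step 1 — Angular frequency: ω = 2π·48.1 = 302.2 rad/s.
Step 2 — Transfer function: H(jω) = 1/(1 + jωRC).
Step 3 — Denominator: 1 + jωRC = 1 + j·302.2·2200·1.51e-09 = 1 + j0.001004.
Step 4 — H = 1 - j0.001004.
Step 5 — Magnitude: |H| = 1 (-0.0 dB); phase: φ = -0.1°.

|H| = 1 (-0.0 dB), φ = -0.1°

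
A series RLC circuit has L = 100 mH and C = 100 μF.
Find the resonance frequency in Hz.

Step 1 — Resonance condition Im(Z)=0 gives ω₀ = 1/√(LC).
Step 2 — ω₀ = 1/√(0.1·0.0001) = 316.2 rad/s.
Step 3 — f₀ = ω₀/(2π) = 50.33 Hz.

f₀ = 50.33 Hz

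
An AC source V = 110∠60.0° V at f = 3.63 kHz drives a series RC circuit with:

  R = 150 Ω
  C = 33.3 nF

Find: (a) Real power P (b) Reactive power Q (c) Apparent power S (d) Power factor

Step 1 — Angular frequency: ω = 2π·f = 2π·3630 = 2.281e+04 rad/s.
Step 2 — Component impedances:
  R: Z = R = 150 Ω
  C: Z = 1/(jωC) = -j/(ω·C) = 0 - j1317 Ω
Step 3 — Series combination: Z_total = R + C = 150 - j1317 Ω = 1325∠-83.5° Ω.
Step 4 — Source phasor: V = 110∠60.0° V = 55 + j95.26 V.
Step 5 — Current: I = V / Z = -0.06673 + j0.04937 A = 0.08301∠143.5° A.
Step 6 — Complex power: S = V·I* = 1.034 - j9.072 VA.
Step 7 — Real power: P = Re(S) = 1.034 W.
Step 8 — Reactive power: Q = Im(S) = -9.072 VAR.
Step 9 — Apparent power: |S| = 9.131 VA.
Step 10 — Power factor: PF = P/|S| = 0.1132 (leading).

(a) P = 1.034 W  (b) Q = -9.072 VAR  (c) S = 9.131 VA  (d) PF = 0.1132 (leading)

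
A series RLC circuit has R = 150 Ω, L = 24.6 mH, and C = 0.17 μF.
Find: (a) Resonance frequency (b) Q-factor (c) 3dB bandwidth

Step 1 — Resonance: ω₀ = 1/√(LC) = 1/√(0.0246·1.7e-07) = 1.546e+04 rad/s.
Step 2 — f₀ = ω₀/(2π) = 2461 Hz.
Step 3 — Series Q: Q = ω₀L/R = 1.546e+04·0.0246/150 = 2.536.
Step 4 — Bandwidth: Δω = ω₀/Q = 6098 rad/s; BW = Δω/(2π) = 970.5 Hz.

(a) f₀ = 2461 Hz  (b) Q = 2.536  (c) BW = 970.5 Hz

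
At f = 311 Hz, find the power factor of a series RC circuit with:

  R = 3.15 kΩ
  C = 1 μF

Step 1 — Angular frequency: ω = 2π·f = 2π·311 = 1954 rad/s.
Step 2 — Component impedances:
  R: Z = R = 3150 Ω
  C: Z = 1/(jωC) = -j/(ω·C) = 0 - j511.8 Ω
Step 3 — Series combination: Z_total = R + C = 3150 - j511.8 Ω = 3191∠-9.2° Ω.
Step 4 — Power factor: PF = cos(φ) = Re(Z)/|Z| = 3150/3191.3 = 0.9871.
Step 5 — Type: Im(Z) = -511.8 ⇒ leading (phase φ = -9.2°).

PF = 0.9871 (leading, φ = -9.2°)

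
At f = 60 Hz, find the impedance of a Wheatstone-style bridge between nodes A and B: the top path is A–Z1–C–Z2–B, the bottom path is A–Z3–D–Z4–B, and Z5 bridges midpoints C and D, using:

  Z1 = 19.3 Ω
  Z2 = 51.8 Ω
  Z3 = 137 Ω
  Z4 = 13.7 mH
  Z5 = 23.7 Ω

Step 1 — Angular frequency: ω = 2π·f = 2π·60 = 377 rad/s.
Step 2 — Component impedances:
  Z1: Z = R = 19.3 Ω
  Z2: Z = R = 51.8 Ω
  Z3: Z = R = 137 Ω
  Z4: Z = jωL = j·377·0.0137 = 0 + j5.165 Ω
  Z5: Z = R = 23.7 Ω
Step 3 — Bridge requires nodal analysis (the Z5 bridge couples midpoints C and D, so the two paths cannot be reduced to a simple series/parallel combination). Setting node B to ground and injecting 1 A at node A, the 3-node admittance system at A, C, D solves to V_A = Z_AB = 28.44 + j2.896 Ω = 28.59∠5.8° Ω.

Z = 28.44 + j2.896 Ω = 28.59∠5.8° Ω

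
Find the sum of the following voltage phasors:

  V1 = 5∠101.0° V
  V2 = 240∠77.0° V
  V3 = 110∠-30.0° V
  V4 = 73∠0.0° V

Step 1 — Convert each phasor to rectangular form:
  V1 = 5·(cos(101.0°) + j·sin(101.0°)) = -0.954 + j4.908 V
  V2 = 240·(cos(77.0°) + j·sin(77.0°)) = 53.99 + j233.8 V
  V3 = 110·(cos(-30.0°) + j·sin(-30.0°)) = 95.26 - j55 V
  V4 = 73·(cos(0.0°) + j·sin(0.0°)) = 73 V
Step 2 — Sum components: V_total = 221.3 + j183.8 V.
Step 3 — Convert to polar: |V_total| = 287.6 V, ∠V_total = 39.7°.

V_total = 287.6∠39.7° V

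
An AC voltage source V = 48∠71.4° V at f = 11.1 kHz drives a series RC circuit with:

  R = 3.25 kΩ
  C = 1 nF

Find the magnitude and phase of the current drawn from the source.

Step 1 — Angular frequency: ω = 2π·f = 2π·1.11e+04 = 6.974e+04 rad/s.
Step 2 — Component impedances:
  R: Z = R = 3250 Ω
  C: Z = 1/(jωC) = -j/(ω·C) = 0 - j1.434e+04 Ω
Step 3 — Series combination: Z_total = R + C = 3250 - j1.434e+04 Ω = 1.47e+04∠-77.2° Ω.
Step 4 — Source phasor: V = 48∠71.4° V = 15.31 + j45.49 V.
Step 5 — Ohm's law: I = V / Z_total = (15.31 + j45.49) / (3250 - j1.434e+04) = -0.002788 + j0.0017 A.
Step 6 — Convert to polar: |I| = 0.003265 A, ∠I = 148.6°.

I = 0.003265∠148.6° A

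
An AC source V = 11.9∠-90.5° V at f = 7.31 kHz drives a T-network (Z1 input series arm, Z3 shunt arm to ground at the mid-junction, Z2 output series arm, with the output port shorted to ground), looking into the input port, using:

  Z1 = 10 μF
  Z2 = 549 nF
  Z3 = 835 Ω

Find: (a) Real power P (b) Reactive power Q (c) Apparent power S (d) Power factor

Step 1 — Angular frequency: ω = 2π·f = 2π·7310 = 4.593e+04 rad/s.
Step 2 — Component impedances:
  Z1: Z = 1/(jωC) = -j/(ω·C) = 0 - j2.177 Ω
  Z2: Z = 1/(jωC) = -j/(ω·C) = 0 - j39.66 Ω
  Z3: Z = R = 835 Ω
Step 3 — With the output port shorted to ground, the output series arm Z2 runs from the junction to ground; the shunt arm Z3 also runs from the junction to ground. They appear in parallel: Z3 || Z2 = 1.879 - j39.57 Ω.
Step 4 — Series with input arm Z1: Z_in = Z1 + (Z3 || Z2) = 1.879 - j41.75 Ω = 41.79∠-87.4° Ω.
Step 5 — Source phasor: V = 11.9∠-90.5° V = -0.1038 - j11.9 V.
Step 6 — Current: I = V / Z = 0.2844 - j0.01529 A = 0.2848∠-3.1° A.
Step 7 — Complex power: S = V·I* = 0.1524 - j3.385 VA.
Step 8 — Real power: P = Re(S) = 0.1524 W.
Step 9 — Reactive power: Q = Im(S) = -3.385 VAR.
Step 10 — Apparent power: |S| = 3.389 VA.
Step 11 — Power factor: PF = P/|S| = 0.04497 (leading).

(a) P = 0.1524 W  (b) Q = -3.385 VAR  (c) S = 3.389 VA  (d) PF = 0.04497 (leading)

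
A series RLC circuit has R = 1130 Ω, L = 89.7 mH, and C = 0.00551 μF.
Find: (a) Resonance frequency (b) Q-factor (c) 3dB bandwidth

Step 1 — Resonance: ω₀ = 1/√(LC) = 1/√(0.0897·5.51e-09) = 4.498e+04 rad/s.
Step 2 — f₀ = ω₀/(2π) = 7159 Hz.
Step 3 — Series Q: Q = ω₀L/R = 4.498e+04·0.0897/1130 = 3.571.
Step 4 — Bandwidth: Δω = ω₀/Q = 1.26e+04 rad/s; BW = Δω/(2π) = 2005 Hz.

(a) f₀ = 7159 Hz  (b) Q = 3.571  (c) BW = 2005 Hz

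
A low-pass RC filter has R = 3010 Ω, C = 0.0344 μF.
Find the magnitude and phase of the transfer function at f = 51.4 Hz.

Step 1 — Angular frequency: ω = 2π·51.4 = 323 rad/s.
Step 2 — Transfer function: H(jω) = 1/(1 + jωRC).
Step 3 — Denominator: 1 + jωRC = 1 + j·323·3010·3.44e-08 = 1 + j0.03344.
Step 4 — H = 0.9989 - j0.0334.
Step 5 — Magnitude: |H| = 0.9994 (-0.0 dB); phase: φ = -1.9°.

|H| = 0.9994 (-0.0 dB), φ = -1.9°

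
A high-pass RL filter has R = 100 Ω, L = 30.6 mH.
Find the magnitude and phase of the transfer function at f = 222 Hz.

Step 1 — Angular frequency: ω = 2π·222 = 1395 rad/s.
Step 2 — Transfer function: H(jω) = jωL/(R + jωL).
Step 3 — Numerator jωL = j·42.68; denominator R + jωL = 100 + j42.68.
Step 4 — H = 0.1541 + j0.3611.
Step 5 — Magnitude: |H| = 0.3926 (-8.1 dB); phase: φ = 66.9°.

|H| = 0.3926 (-8.1 dB), φ = 66.9°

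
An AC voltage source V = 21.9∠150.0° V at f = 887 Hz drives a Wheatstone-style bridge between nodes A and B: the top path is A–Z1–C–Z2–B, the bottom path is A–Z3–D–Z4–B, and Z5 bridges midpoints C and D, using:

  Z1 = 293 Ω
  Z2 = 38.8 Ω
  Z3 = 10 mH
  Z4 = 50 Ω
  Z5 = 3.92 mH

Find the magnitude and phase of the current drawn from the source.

Step 1 — Angular frequency: ω = 2π·f = 2π·887 = 5573 rad/s.
Step 2 — Component impedances:
  Z1: Z = R = 293 Ω
  Z2: Z = R = 38.8 Ω
  Z3: Z = jωL = j·5573·0.01 = 0 + j55.73 Ω
  Z4: Z = R = 50 Ω
  Z5: Z = jωL = j·5573·0.00392 = 0 + j21.85 Ω
Step 3 — Bridge requires nodal analysis (the Z5 bridge couples midpoints C and D, so the two paths cannot be reduced to a simple series/parallel combination). Setting node B to ground and injecting 1 A at node A, the 3-node admittance system at A, C, D solves to V_A = Z_AB = 37.39 + j57.4 Ω = 68.51∠56.9° Ω.
Step 4 — Source phasor: V = 21.9∠150.0° V = -18.97 + j10.95 V.
Step 5 — Ohm's law: I = V / Z_total = (-18.97 + j10.95) / (37.39 + j57.4) = -0.01717 + j0.3192 A.
Step 6 — Convert to polar: |I| = 0.3197 A, ∠I = 93.1°.

I = 0.3197∠93.1° A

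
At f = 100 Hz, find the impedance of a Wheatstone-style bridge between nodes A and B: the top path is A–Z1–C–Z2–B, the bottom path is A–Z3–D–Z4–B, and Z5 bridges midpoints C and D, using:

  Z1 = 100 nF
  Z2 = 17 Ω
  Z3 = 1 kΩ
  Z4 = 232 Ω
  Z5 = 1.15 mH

Step 1 — Angular frequency: ω = 2π·f = 2π·100 = 628.3 rad/s.
Step 2 — Component impedances:
  Z1: Z = 1/(jωC) = -j/(ω·C) = 0 - j1.592e+04 Ω
  Z2: Z = R = 17 Ω
  Z3: Z = R = 1000 Ω
  Z4: Z = R = 232 Ω
  Z5: Z = jωL = j·628.3·0.00115 = 0 + j0.7226 Ω
Step 3 — Bridge requires nodal analysis (the Z5 bridge couples midpoints C and D, so the two paths cannot be reduced to a simple series/parallel combination). Setting node B to ground and injecting 1 A at node A, the 3-node admittance system at A, C, D solves to V_A = Z_AB = 1012 - j61.97 Ω = 1014∠-3.5° Ω.

Z = 1012 - j61.97 Ω = 1014∠-3.5° Ω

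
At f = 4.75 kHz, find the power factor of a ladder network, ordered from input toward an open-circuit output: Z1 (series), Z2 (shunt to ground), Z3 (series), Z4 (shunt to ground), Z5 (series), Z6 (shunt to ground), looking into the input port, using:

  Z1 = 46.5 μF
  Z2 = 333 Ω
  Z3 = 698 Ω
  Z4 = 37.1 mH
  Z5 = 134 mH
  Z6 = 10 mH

Step 1 — Angular frequency: ω = 2π·f = 2π·4750 = 2.985e+04 rad/s.
Step 2 — Component impedances:
  Z1: Z = 1/(jωC) = -j/(ω·C) = 0 - j0.7206 Ω
  Z2: Z = R = 333 Ω
  Z3: Z = R = 698 Ω
  Z4: Z = jωL = j·2.985e+04·0.0371 = 0 + j1107 Ω
  Z5: Z = jωL = j·2.985e+04·0.134 = 0 + j3999 Ω
  Z6: Z = jωL = j·2.985e+04·0.01 = 0 + j298.5 Ω
Step 3 — Ladder network (open output): work backward from the far end, alternating series and parallel combinations. Z_in = 270.8 + j52.39 Ω = 275.8∠11.0° Ω.
Step 4 — Power factor: PF = cos(φ) = Re(Z)/|Z| = 270.8/275.82 = 0.9818.
Step 5 — Type: Im(Z) = 52.39 ⇒ lagging (phase φ = 11.0°).

PF = 0.9818 (lagging, φ = 11.0°)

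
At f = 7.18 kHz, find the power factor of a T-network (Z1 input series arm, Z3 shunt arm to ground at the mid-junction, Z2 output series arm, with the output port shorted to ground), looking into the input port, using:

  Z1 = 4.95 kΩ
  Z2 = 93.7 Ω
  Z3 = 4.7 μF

Step 1 — Angular frequency: ω = 2π·f = 2π·7180 = 4.511e+04 rad/s.
Step 2 — Component impedances:
  Z1: Z = R = 4950 Ω
  Z2: Z = R = 93.7 Ω
  Z3: Z = 1/(jωC) = -j/(ω·C) = 0 - j4.716 Ω
Step 3 — With the output port shorted to ground, the output series arm Z2 runs from the junction to ground; the shunt arm Z3 also runs from the junction to ground. They appear in parallel: Z3 || Z2 = 0.2368 - j4.704 Ω.
Step 4 — Series with input arm Z1: Z_in = Z1 + (Z3 || Z2) = 4950 - j4.704 Ω = 4950∠-0.1° Ω.
Step 5 — Power factor: PF = cos(φ) = Re(Z)/|Z| = 4950/4950 = 1.
Step 6 — Type: Im(Z) = -4.704 ⇒ leading (phase φ = -0.1°).

PF = 1 (leading, φ = -0.1°)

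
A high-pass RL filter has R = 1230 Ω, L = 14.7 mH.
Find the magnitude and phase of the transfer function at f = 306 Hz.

Step 1 — Angular frequency: ω = 2π·306 = 1923 rad/s.
Step 2 — Transfer function: H(jω) = jωL/(R + jωL).
Step 3 — Numerator jωL = j·28.26; denominator R + jωL = 1230 + j28.26.
Step 4 — H = 0.0005277 + j0.02297.
Step 5 — Magnitude: |H| = 0.02297 (-32.8 dB); phase: φ = 88.7°.

|H| = 0.02297 (-32.8 dB), φ = 88.7°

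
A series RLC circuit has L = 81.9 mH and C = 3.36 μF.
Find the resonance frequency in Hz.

Step 1 — Resonance condition Im(Z)=0 gives ω₀ = 1/√(LC).
Step 2 — ω₀ = 1/√(0.0819·3.36e-06) = 1906 rad/s.
Step 3 — f₀ = ω₀/(2π) = 303.4 Hz.

f₀ = 303.4 Hz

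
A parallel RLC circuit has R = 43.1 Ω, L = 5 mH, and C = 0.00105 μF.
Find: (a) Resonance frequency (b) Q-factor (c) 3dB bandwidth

Step 1 — Resonance: ω₀ = 1/√(LC) = 1/√(0.005·1.05e-09) = 4.364e+05 rad/s.
Step 2 — f₀ = ω₀/(2π) = 6.946e+04 Hz.
Step 3 — Parallel Q: Q = R/(ω₀L) = 43.1/(4.364e+05·0.005) = 0.01975.
Step 4 — Bandwidth: Δω = ω₀/Q = 2.21e+07 rad/s; BW = Δω/(2π) = 3.517e+06 Hz.

(a) f₀ = 6.946e+04 Hz  (b) Q = 0.01975  (c) BW = 3.517e+06 Hz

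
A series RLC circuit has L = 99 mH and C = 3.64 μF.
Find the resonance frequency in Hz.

Step 1 — Resonance condition Im(Z)=0 gives ω₀ = 1/√(LC).
Step 2 — ω₀ = 1/√(0.099·3.64e-06) = 1666 rad/s.
Step 3 — f₀ = ω₀/(2π) = 265.1 Hz.

f₀ = 265.1 Hz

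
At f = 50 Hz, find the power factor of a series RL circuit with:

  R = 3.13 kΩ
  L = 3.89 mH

Step 1 — Angular frequency: ω = 2π·f = 2π·50 = 314.2 rad/s.
Step 2 — Component impedances:
  R: Z = R = 3130 Ω
  L: Z = jωL = j·314.2·0.00389 = 0 + j1.222 Ω
Step 3 — Series combination: Z_total = R + L = 3130 + j1.222 Ω = 3130∠0.0° Ω.
Step 4 — Power factor: PF = cos(φ) = Re(Z)/|Z| = 3130/3130 = 1.
Step 5 — Type: Im(Z) = 1.222 ⇒ lagging (phase φ = 0.0°).

PF = 1 (lagging, φ = 0.0°)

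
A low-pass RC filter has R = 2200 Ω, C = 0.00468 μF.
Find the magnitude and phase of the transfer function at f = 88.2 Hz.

Step 1 — Angular frequency: ω = 2π·88.2 = 554.2 rad/s.
Step 2 — Transfer function: H(jω) = 1/(1 + jωRC).
Step 3 — Denominator: 1 + jωRC = 1 + j·554.2·2200·4.68e-09 = 1 + j0.005706.
Step 4 — H = 1 - j0.005706.
Step 5 — Magnitude: |H| = 1 (-0.0 dB); phase: φ = -0.3°.

|H| = 1 (-0.0 dB), φ = -0.3°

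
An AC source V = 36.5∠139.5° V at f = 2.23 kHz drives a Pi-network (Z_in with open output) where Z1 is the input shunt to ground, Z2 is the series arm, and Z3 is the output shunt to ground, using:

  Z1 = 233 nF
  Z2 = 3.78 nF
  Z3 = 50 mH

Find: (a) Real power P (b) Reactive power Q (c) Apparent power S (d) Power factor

Step 1 — Angular frequency: ω = 2π·f = 2π·2230 = 1.401e+04 rad/s.
Step 2 — Component impedances:
  Z1: Z = 1/(jωC) = -j/(ω·C) = 0 - j306.3 Ω
  Z2: Z = 1/(jωC) = -j/(ω·C) = 0 - j1.888e+04 Ω
  Z3: Z = jωL = j·1.401e+04·0.05 = 0 + j700.6 Ω
Step 3 — With open output, the series arm Z2 and the output shunt Z3 appear in series to ground: Z2 + Z3 = 0 - j1.818e+04 Ω.
Step 4 — Parallel with input shunt Z1: Z_in = Z1 || (Z2 + Z3) = 0 - j301.2 Ω = 301.2∠-90.0° Ω.
Step 5 — Source phasor: V = 36.5∠139.5° V = -27.75 + j23.7 V.
Step 6 — Current: I = V / Z = -0.07869 - j0.09214 A = 0.1212∠-130.5° A.
Step 7 — Complex power: S = V·I* = 0 - j4.423 VA.
Step 8 — Real power: P = Re(S) = 0 W.
Step 9 — Reactive power: Q = Im(S) = -4.423 VAR.
Step 10 — Apparent power: |S| = 4.423 VA.
Step 11 — Power factor: PF = P/|S| = 0 (leading).

(a) P = 0 W  (b) Q = -4.423 VAR  (c) S = 4.423 VA  (d) PF = 0 (leading)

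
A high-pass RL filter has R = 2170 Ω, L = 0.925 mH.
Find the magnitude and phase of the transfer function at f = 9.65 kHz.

Step 1 — Angular frequency: ω = 2π·9650 = 6.063e+04 rad/s.
Step 2 — Transfer function: H(jω) = jωL/(R + jωL).
Step 3 — Numerator jωL = j·56.09; denominator R + jωL = 2170 + j56.09.
Step 4 — H = 0.0006676 + j0.02583.
Step 5 — Magnitude: |H| = 0.02584 (-31.8 dB); phase: φ = 88.5°.

|H| = 0.02584 (-31.8 dB), φ = 88.5°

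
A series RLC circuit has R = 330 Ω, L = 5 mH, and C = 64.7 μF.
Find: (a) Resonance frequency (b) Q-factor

Step 1 — Resonance condition Im(Z)=0 gives ω₀ = 1/√(LC).
Step 2 — ω₀ = 1/√(0.005·6.47e-05) = 1758 rad/s.
Step 3 — f₀ = ω₀/(2π) = 279.8 Hz.
Step 4 — Series Q: Q = ω₀L/R = 1758·0.005/330 = 0.02664.

(a) f₀ = 279.8 Hz  (b) Q = 0.02664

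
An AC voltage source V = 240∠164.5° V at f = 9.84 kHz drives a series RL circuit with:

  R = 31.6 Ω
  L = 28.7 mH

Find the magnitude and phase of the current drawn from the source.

Step 1 — Angular frequency: ω = 2π·f = 2π·9840 = 6.183e+04 rad/s.
Step 2 — Component impedances:
  R: Z = R = 31.6 Ω
  L: Z = jωL = j·6.183e+04·0.0287 = 0 + j1774 Ω
Step 3 — Series combination: Z_total = R + L = 31.6 + j1774 Ω = 1775∠89.0° Ω.
Step 4 — Source phasor: V = 240∠164.5° V = -231.3 + j64.14 V.
Step 5 — Ohm's law: I = V / Z_total = (-231.3 + j64.14) / (31.6 + j1774) = 0.03381 + j0.1309 A.
Step 6 — Convert to polar: |I| = 0.1352 A, ∠I = 75.5°.

I = 0.1352∠75.5° A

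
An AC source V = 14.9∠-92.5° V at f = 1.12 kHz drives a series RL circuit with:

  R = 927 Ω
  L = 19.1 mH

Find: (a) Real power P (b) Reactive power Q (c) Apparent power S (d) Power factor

Step 1 — Angular frequency: ω = 2π·f = 2π·1120 = 7037 rad/s.
Step 2 — Component impedances:
  R: Z = R = 927 Ω
  L: Z = jωL = j·7037·0.0191 = 0 + j134.4 Ω
Step 3 — Series combination: Z_total = R + L = 927 + j134.4 Ω = 936.7∠8.3° Ω.
Step 4 — Source phasor: V = 14.9∠-92.5° V = -0.6499 - j14.89 V.
Step 5 — Current: I = V / Z = -0.002967 - j0.01563 A = 0.01591∠-100.8° A.
Step 6 — Complex power: S = V·I* = 0.2346 + j0.03401 VA.
Step 7 — Real power: P = Re(S) = 0.2346 W.
Step 8 — Reactive power: Q = Im(S) = 0.03401 VAR.
Step 9 — Apparent power: |S| = 0.237 VA.
Step 10 — Power factor: PF = P/|S| = 0.9897 (lagging).

(a) P = 0.2346 W  (b) Q = 0.03401 VAR  (c) S = 0.237 VA  (d) PF = 0.9897 (lagging)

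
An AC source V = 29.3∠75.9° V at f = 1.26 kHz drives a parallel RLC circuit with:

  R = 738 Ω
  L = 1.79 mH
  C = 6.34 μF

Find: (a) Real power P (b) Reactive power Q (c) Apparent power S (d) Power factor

Step 1 — Angular frequency: ω = 2π·f = 2π·1260 = 7917 rad/s.
Step 2 — Component impedances:
  R: Z = R = 738 Ω
  L: Z = jωL = j·7917·0.00179 = 0 + j14.17 Ω
  C: Z = 1/(jωC) = -j/(ω·C) = 0 - j19.92 Ω
Step 3 — Parallel combination: 1/Z_total = 1/R + 1/L + 1/C; Z_total = 3.25 + j48.87 Ω = 48.97∠86.2° Ω.
Step 4 — Source phasor: V = 29.3∠75.9° V = 7.138 + j28.42 V.
Step 5 — Current: I = V / Z = 0.5886 - j0.1069 A = 0.5983∠-10.3° A.
Step 6 — Complex power: S = V·I* = 1.163 + j17.49 VA.
Step 7 — Real power: P = Re(S) = 1.163 W.
Step 8 — Reactive power: Q = Im(S) = 17.49 VAR.
Step 9 — Apparent power: |S| = 17.53 VA.
Step 10 — Power factor: PF = P/|S| = 0.06636 (lagging).

(a) P = 1.163 W  (b) Q = 17.49 VAR  (c) S = 17.53 VA  (d) PF = 0.06636 (lagging)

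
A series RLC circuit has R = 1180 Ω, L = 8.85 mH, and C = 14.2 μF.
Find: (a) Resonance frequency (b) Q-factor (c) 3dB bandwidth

Step 1 — Resonance: ω₀ = 1/√(LC) = 1/√(0.00885·1.42e-05) = 2821 rad/s.
Step 2 — f₀ = ω₀/(2π) = 449 Hz.
Step 3 — Series Q: Q = ω₀L/R = 2821·0.00885/1180 = 0.02116.
Step 4 — Bandwidth: Δω = ω₀/Q = 1.333e+05 rad/s; BW = Δω/(2π) = 2.122e+04 Hz.

(a) f₀ = 449 Hz  (b) Q = 0.02116  (c) BW = 2.122e+04 Hz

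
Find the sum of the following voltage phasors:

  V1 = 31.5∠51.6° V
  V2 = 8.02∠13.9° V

Step 1 — Convert each phasor to rectangular form:
  V1 = 31.5·(cos(51.6°) + j·sin(51.6°)) = 19.57 + j24.69 V
  V2 = 8.02·(cos(13.9°) + j·sin(13.9°)) = 7.785 + j1.927 V
Step 2 — Sum components: V_total = 27.35 + j26.61 V.
Step 3 — Convert to polar: |V_total| = 38.16 V, ∠V_total = 44.2°.

V_total = 38.16∠44.2° V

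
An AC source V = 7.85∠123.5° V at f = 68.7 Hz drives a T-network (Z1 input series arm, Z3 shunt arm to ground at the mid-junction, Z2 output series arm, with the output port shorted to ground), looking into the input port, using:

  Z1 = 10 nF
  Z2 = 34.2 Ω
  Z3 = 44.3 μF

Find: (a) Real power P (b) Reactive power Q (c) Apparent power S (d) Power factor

Step 1 — Angular frequency: ω = 2π·f = 2π·68.7 = 431.7 rad/s.
Step 2 — Component impedances:
  Z1: Z = 1/(jωC) = -j/(ω·C) = 0 - j2.317e+05 Ω
  Z2: Z = R = 34.2 Ω
  Z3: Z = 1/(jωC) = -j/(ω·C) = 0 - j52.29 Ω
Step 3 — With the output port shorted to ground, the output series arm Z2 runs from the junction to ground; the shunt arm Z3 also runs from the junction to ground. They appear in parallel: Z3 || Z2 = 23.95 - j15.67 Ω.
Step 4 — Series with input arm Z1: Z_in = Z1 + (Z3 || Z2) = 23.95 - j2.317e+05 Ω = 2.317e+05∠-90.0° Ω.
Step 5 — Source phasor: V = 7.85∠123.5° V = -4.333 + j6.546 V.
Step 6 — Current: I = V / Z = -2.826e-05 - j1.87e-05 A = 3.388e-05∠-146.5° A.
Step 7 — Complex power: S = V·I* = 2.75e-08 - j0.000266 VA.
Step 8 — Real power: P = Re(S) = 2.75e-08 W.
Step 9 — Reactive power: Q = Im(S) = -0.000266 VAR.
Step 10 — Apparent power: |S| = 0.000266 VA.
Step 11 — Power factor: PF = P/|S| = 0.0001034 (leading).

(a) P = 2.75e-08 W  (b) Q = -0.000266 VAR  (c) S = 0.000266 VA  (d) PF = 0.0001034 (leading)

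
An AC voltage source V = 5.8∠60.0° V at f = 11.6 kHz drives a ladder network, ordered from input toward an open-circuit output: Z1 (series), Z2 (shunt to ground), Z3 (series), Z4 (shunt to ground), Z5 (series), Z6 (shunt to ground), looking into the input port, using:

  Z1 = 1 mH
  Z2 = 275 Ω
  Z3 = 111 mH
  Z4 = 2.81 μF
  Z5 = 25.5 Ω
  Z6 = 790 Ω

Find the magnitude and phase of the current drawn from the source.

Step 1 — Angular frequency: ω = 2π·f = 2π·1.16e+04 = 7.288e+04 rad/s.
Step 2 — Component impedances:
  Z1: Z = jωL = j·7.288e+04·0.001 = 0 + j72.88 Ω
  Z2: Z = R = 275 Ω
  Z3: Z = jωL = j·7.288e+04·0.111 = 0 + j8090 Ω
  Z4: Z = 1/(jωC) = -j/(ω·C) = 0 - j4.883 Ω
  Z5: Z = R = 25.5 Ω
  Z6: Z = R = 790 Ω
Step 3 — Ladder network (open output): work backward from the far end, alternating series and parallel combinations. Z_in = 274.7 + j82.23 Ω = 286.7∠16.7° Ω.
Step 4 — Source phasor: V = 5.8∠60.0° V = 2.9 + j5.023 V.
Step 5 — Ohm's law: I = V / Z_total = (2.9 + j5.023) / (274.7 + j82.23) = 0.01471 + j0.01388 A.
Step 6 — Convert to polar: |I| = 0.02023 A, ∠I = 43.3°.

I = 0.02023∠43.3° A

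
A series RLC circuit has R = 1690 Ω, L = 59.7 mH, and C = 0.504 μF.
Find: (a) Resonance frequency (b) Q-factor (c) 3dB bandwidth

Step 1 — Resonance condition Im(Z)=0 gives ω₀ = 1/√(LC).
Step 2 — ω₀ = 1/√(0.0597·5.04e-07) = 5765 rad/s.
Step 3 — f₀ = ω₀/(2π) = 917.5 Hz.
Step 4 — Series Q: Q = ω₀L/R = 5765·0.0597/1690 = 0.2037.
Step 5 — 3dB bandwidth: Δω = ω₀/Q = 2.831e+04 rad/s; BW = Δω/(2π) = 4505 Hz.

(a) f₀ = 917.5 Hz  (b) Q = 0.2037  (c) BW = 4505 Hz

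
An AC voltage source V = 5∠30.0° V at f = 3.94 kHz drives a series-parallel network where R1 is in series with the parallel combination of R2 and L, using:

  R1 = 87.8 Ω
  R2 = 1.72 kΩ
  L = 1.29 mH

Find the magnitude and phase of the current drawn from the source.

Step 1 — Angular frequency: ω = 2π·f = 2π·3940 = 2.476e+04 rad/s.
Step 2 — Component impedances:
  R1: Z = R = 87.8 Ω
  R2: Z = R = 1720 Ω
  L: Z = jωL = j·2.476e+04·0.00129 = 0 + j31.93 Ω
Step 3 — Parallel branch: R2 || L = 1/(1/R2 + 1/L) = 0.5927 + j31.92 Ω.
Step 4 — Series with R1: Z_total = R1 + (R2 || L) = 88.39 + j31.92 Ω = 93.98∠19.9° Ω.
Step 5 — Source phasor: V = 5∠30.0° V = 4.33 + j2.5 V.
Step 6 — Ohm's law: I = V / Z_total = (4.33 + j2.5) / (88.39 + j31.92) = 0.05237 + j0.009369 A.
Step 7 — Convert to polar: |I| = 0.0532 A, ∠I = 10.1°.

I = 0.0532∠10.1° A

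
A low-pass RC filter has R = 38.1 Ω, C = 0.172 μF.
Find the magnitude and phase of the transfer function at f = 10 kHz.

Step 1 — Angular frequency: ω = 2π·1e+04 = 6.283e+04 rad/s.
Step 2 — Transfer function: H(jω) = 1/(1 + jωRC).
Step 3 — Denominator: 1 + jωRC = 1 + j·6.283e+04·38.1·1.72e-07 = 1 + j0.4117.
Step 4 — H = 0.855 - j0.3521.
Step 5 — Magnitude: |H| = 0.9247 (-0.7 dB); phase: φ = -22.4°.

|H| = 0.9247 (-0.7 dB), φ = -22.4°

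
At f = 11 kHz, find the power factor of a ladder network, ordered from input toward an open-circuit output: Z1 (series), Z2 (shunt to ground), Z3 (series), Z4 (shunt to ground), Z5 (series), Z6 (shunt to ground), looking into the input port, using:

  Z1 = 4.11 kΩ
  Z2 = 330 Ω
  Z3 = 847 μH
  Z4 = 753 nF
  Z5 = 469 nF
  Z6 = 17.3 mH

Step 1 — Angular frequency: ω = 2π·f = 2π·1.1e+04 = 6.912e+04 rad/s.
Step 2 — Component impedances:
  Z1: Z = R = 4110 Ω
  Z2: Z = R = 330 Ω
  Z3: Z = jωL = j·6.912e+04·0.000847 = 0 + j58.54 Ω
  Z4: Z = 1/(jωC) = -j/(ω·C) = 0 - j19.21 Ω
  Z5: Z = 1/(jωC) = -j/(ω·C) = 0 - j30.85 Ω
  Z6: Z = jωL = j·6.912e+04·0.0173 = 0 + j1196 Ω
Step 3 — Ladder network (open output): work backward from the far end, alternating series and parallel combinations. Z_in = 4115 + j38.47 Ω = 4115∠0.5° Ω.
Step 4 — Power factor: PF = cos(φ) = Re(Z)/|Z| = 4115/4115 = 1.
Step 5 — Type: Im(Z) = 38.47 ⇒ lagging (phase φ = 0.5°).

PF = 1 (lagging, φ = 0.5°)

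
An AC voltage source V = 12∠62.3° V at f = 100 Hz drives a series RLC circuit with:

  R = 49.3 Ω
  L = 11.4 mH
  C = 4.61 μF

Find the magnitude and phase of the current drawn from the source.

Step 1 — Angular frequency: ω = 2π·f = 2π·100 = 628.3 rad/s.
Step 2 — Component impedances:
  R: Z = R = 49.3 Ω
  L: Z = jωL = j·628.3·0.0114 = 0 + j7.163 Ω
  C: Z = 1/(jωC) = -j/(ω·C) = 0 - j345.2 Ω
Step 3 — Series combination: Z_total = R + L + C = 49.3 - j338.1 Ω = 341.7∠-81.7° Ω.
Step 4 — Source phasor: V = 12∠62.3° V = 5.578 + j10.62 V.
Step 5 — Ohm's law: I = V / Z_total = (5.578 + j10.62) / (49.3 - j338.1) = -0.02842 + j0.02064 A.
Step 6 — Convert to polar: |I| = 0.03512 A, ∠I = 144.0°.

I = 0.03512∠144.0° A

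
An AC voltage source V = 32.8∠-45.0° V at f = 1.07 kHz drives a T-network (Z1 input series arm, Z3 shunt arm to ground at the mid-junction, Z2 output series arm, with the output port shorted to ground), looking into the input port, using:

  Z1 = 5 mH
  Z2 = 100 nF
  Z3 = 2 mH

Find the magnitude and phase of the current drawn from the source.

Step 1 — Angular frequency: ω = 2π·f = 2π·1070 = 6723 rad/s.
Step 2 — Component impedances:
  Z1: Z = jωL = j·6723·0.005 = 0 + j33.62 Ω
  Z2: Z = 1/(jωC) = -j/(ω·C) = 0 - j1487 Ω
  Z3: Z = jωL = j·6723·0.002 = 0 + j13.45 Ω
Step 3 — With the output port shorted to ground, the output series arm Z2 runs from the junction to ground; the shunt arm Z3 also runs from the junction to ground. They appear in parallel: Z3 || Z2 = 0 + j13.57 Ω.
Step 4 — Series with input arm Z1: Z_in = Z1 + (Z3 || Z2) = 0 + j47.18 Ω = 47.18∠90.0° Ω.
Step 5 — Source phasor: V = 32.8∠-45.0° V = 23.19 - j23.19 V.
Step 6 — Ohm's law: I = V / Z_total = (23.19 - j23.19) / (0 + j47.18) = -0.4915 - j0.4915 A.
Step 7 — Convert to polar: |I| = 0.6952 A, ∠I = -135.0°.

I = 0.6952∠-135.0° A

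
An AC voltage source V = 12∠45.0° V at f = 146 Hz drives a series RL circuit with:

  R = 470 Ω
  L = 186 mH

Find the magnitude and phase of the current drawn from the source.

Step 1 — Angular frequency: ω = 2π·f = 2π·146 = 917.3 rad/s.
Step 2 — Component impedances:
  R: Z = R = 470 Ω
  L: Z = jωL = j·917.3·0.186 = 0 + j170.6 Ω
Step 3 — Series combination: Z_total = R + L = 470 + j170.6 Ω = 500∠20.0° Ω.
Step 4 — Source phasor: V = 12∠45.0° V = 8.485 + j8.485 V.
Step 5 — Ohm's law: I = V / Z_total = (8.485 + j8.485) / (470 + j170.6) = 0.02174 + j0.01016 A.
Step 6 — Convert to polar: |I| = 0.024 A, ∠I = 25.0°.

I = 0.024∠25.0° A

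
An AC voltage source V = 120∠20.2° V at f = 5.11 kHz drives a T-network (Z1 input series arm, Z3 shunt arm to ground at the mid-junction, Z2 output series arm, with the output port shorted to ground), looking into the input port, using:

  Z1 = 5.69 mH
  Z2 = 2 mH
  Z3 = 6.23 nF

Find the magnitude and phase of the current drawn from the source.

Step 1 — Angular frequency: ω = 2π·f = 2π·5110 = 3.211e+04 rad/s.
Step 2 — Component impedances:
  Z1: Z = jωL = j·3.211e+04·0.00569 = 0 + j182.7 Ω
  Z2: Z = jωL = j·3.211e+04·0.002 = 0 + j64.21 Ω
  Z3: Z = 1/(jωC) = -j/(ω·C) = 0 - j4999 Ω
Step 3 — With the output port shorted to ground, the output series arm Z2 runs from the junction to ground; the shunt arm Z3 also runs from the junction to ground. They appear in parallel: Z3 || Z2 = 0 + j65.05 Ω.
Step 4 — Series with input arm Z1: Z_in = Z1 + (Z3 || Z2) = 0 + j247.7 Ω = 247.7∠90.0° Ω.
Step 5 — Source phasor: V = 120∠20.2° V = 112.6 + j41.44 V.
Step 6 — Ohm's law: I = V / Z_total = (112.6 + j41.44) / (0 + j247.7) = 0.1673 - j0.4546 A.
Step 7 — Convert to polar: |I| = 0.4844 A, ∠I = -69.8°.

I = 0.4844∠-69.8° A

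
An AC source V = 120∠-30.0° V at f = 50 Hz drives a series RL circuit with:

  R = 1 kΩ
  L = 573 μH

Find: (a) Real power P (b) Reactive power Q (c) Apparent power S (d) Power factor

Step 1 — Angular frequency: ω = 2π·f = 2π·50 = 314.2 rad/s.
Step 2 — Component impedances:
  R: Z = R = 1000 Ω
  L: Z = jωL = j·314.2·0.000573 = 0 + j0.18 Ω
Step 3 — Series combination: Z_total = R + L = 1000 + j0.18 Ω = 1000∠0.0° Ω.
Step 4 — Source phasor: V = 120∠-30.0° V = 103.9 - j60 V.
Step 5 — Current: I = V / Z = 0.1039 - j0.06002 A = 0.12∠-30.0° A.
Step 6 — Complex power: S = V·I* = 14.4 + j0.002592 VA.
Step 7 — Real power: P = Re(S) = 14.4 W.
Step 8 — Reactive power: Q = Im(S) = 0.002592 VAR.
Step 9 — Apparent power: |S| = 14.4 VA.
Step 10 — Power factor: PF = P/|S| = 1 (lagging).

(a) P = 14.4 W  (b) Q = 0.002592 VAR  (c) S = 14.4 VA  (d) PF = 1 (lagging)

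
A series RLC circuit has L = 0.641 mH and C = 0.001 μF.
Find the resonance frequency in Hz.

Step 1 — Resonance condition Im(Z)=0 gives ω₀ = 1/√(LC).
Step 2 — ω₀ = 1/√(0.000641·1e-09) = 1.249e+06 rad/s.
Step 3 — f₀ = ω₀/(2π) = 1.988e+05 Hz.

f₀ = 1.988e+05 Hz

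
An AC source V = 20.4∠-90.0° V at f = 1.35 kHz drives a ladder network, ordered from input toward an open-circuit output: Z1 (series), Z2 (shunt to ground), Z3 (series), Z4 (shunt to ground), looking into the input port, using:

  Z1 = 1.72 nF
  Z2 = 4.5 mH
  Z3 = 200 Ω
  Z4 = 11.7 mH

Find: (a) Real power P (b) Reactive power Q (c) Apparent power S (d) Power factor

Step 1 — Angular frequency: ω = 2π·f = 2π·1350 = 8482 rad/s.
Step 2 — Component impedances:
  Z1: Z = 1/(jωC) = -j/(ω·C) = 0 - j6.854e+04 Ω
  Z2: Z = jωL = j·8482·0.0045 = 0 + j38.17 Ω
  Z3: Z = R = 200 Ω
  Z4: Z = jωL = j·8482·0.0117 = 0 + j99.24 Ω
Step 3 — Ladder network (open output): work backward from the far end, alternating series and parallel combinations. Z_in = 4.949 - j6.851e+04 Ω = 6.851e+04∠-90.0° Ω.
Step 4 — Source phasor: V = 20.4∠-90.0° V = 0 - j20.4 V.
Step 5 — Current: I = V / Z = 0.0002978 - j2.151e-08 A = 0.0002978∠-0.0° A.
Step 6 — Complex power: S = V·I* = 4.388e-07 - j0.006075 VA.
Step 7 — Real power: P = Re(S) = 4.388e-07 W.
Step 8 — Reactive power: Q = Im(S) = -0.006075 VAR.
Step 9 — Apparent power: |S| = 0.006075 VA.
Step 10 — Power factor: PF = P/|S| = 7.224e-05 (leading).

(a) P = 4.388e-07 W  (b) Q = -0.006075 VAR  (c) S = 0.006075 VA  (d) PF = 7.224e-05 (leading)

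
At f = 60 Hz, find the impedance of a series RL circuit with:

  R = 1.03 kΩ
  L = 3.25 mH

Step 1 — Angular frequency: ω = 2π·f = 2π·60 = 377 rad/s.
Step 2 — Component impedances:
  R: Z = R = 1030 Ω
  L: Z = jωL = j·377·0.00325 = 0 + j1.225 Ω
Step 3 — Series combination: Z_total = R + L = 1030 + j1.225 Ω = 1030∠0.1° Ω.

Z = 1030 + j1.225 Ω = 1030∠0.1° Ω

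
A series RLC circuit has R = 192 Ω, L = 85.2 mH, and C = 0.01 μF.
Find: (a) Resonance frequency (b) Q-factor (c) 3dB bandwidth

Step 1 — Resonance condition Im(Z)=0 gives ω₀ = 1/√(LC).
Step 2 — ω₀ = 1/√(0.0852·1e-08) = 3.426e+04 rad/s.
Step 3 — f₀ = ω₀/(2π) = 5453 Hz.
Step 4 — Series Q: Q = ω₀L/R = 3.426e+04·0.0852/192 = 15.2.
Step 5 — 3dB bandwidth: Δω = ω₀/Q = 2254 rad/s; BW = Δω/(2π) = 358.7 Hz.

(a) f₀ = 5453 Hz  (b) Q = 15.2  (c) BW = 358.7 Hz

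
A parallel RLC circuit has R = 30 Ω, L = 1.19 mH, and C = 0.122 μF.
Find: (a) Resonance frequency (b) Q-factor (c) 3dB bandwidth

Step 1 — Resonance: ω₀ = 1/√(LC) = 1/√(0.00119·1.22e-07) = 8.299e+04 rad/s.
Step 2 — f₀ = ω₀/(2π) = 1.321e+04 Hz.
Step 3 — Parallel Q: Q = R/(ω₀L) = 30/(8.299e+04·0.00119) = 0.3038.
Step 4 — Bandwidth: Δω = ω₀/Q = 2.732e+05 rad/s; BW = Δω/(2π) = 4.348e+04 Hz.

(a) f₀ = 1.321e+04 Hz  (b) Q = 0.3038  (c) BW = 4.348e+04 Hz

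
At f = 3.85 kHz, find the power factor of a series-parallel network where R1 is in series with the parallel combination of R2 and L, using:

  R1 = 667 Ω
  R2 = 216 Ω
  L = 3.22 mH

Step 1 — Angular frequency: ω = 2π·f = 2π·3850 = 2.419e+04 rad/s.
Step 2 — Component impedances:
  R1: Z = R = 667 Ω
  R2: Z = R = 216 Ω
  L: Z = jωL = j·2.419e+04·0.00322 = 0 + j77.89 Ω
Step 3 — Parallel branch: R2 || L = 1/(1/R2 + 1/L) = 24.86 + j68.93 Ω.
Step 4 — Series with R1: Z_total = R1 + (R2 || L) = 691.9 + j68.93 Ω = 695.3∠5.7° Ω.
Step 5 — Power factor: PF = cos(φ) = Re(Z)/|Z| = 691.9/695.3 = 0.9951.
Step 6 — Type: Im(Z) = 68.93 ⇒ lagging (phase φ = 5.7°).

PF = 0.9951 (lagging, φ = 5.7°)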